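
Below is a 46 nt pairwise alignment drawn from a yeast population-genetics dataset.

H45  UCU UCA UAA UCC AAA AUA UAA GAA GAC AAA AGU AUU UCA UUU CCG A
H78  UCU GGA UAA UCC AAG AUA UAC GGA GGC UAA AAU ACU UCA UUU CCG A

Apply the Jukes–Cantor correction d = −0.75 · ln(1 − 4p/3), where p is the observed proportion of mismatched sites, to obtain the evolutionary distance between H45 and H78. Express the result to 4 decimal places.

0.2267

Differing sites — 4:U/G; 5:C/G; 15:A/G; 21:A/C; 23:A/G; 26:A/G; 28:A/U; 32:G/A; 35:U/C.
p = 9/46 = 0.195652.
d = −0.75 · ln(1 − (4/3)·0.195652) = −0.75 · ln(0.739131) = −0.75 · (-0.302280) = 0.2267.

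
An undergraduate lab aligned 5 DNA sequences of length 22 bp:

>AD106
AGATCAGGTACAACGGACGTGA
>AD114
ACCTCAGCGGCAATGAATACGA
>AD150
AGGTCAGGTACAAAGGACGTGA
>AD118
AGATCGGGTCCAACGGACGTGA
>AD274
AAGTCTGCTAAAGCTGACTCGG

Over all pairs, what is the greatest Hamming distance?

13

Pairwise Hamming distances:
  AD106 vs AD114: 10
  AD106 vs AD150: 2
  AD106 vs AD118: 2
  AD106 vs AD274: 10
  AD114 vs AD150: 10
  AD114 vs AD118: 11
  AD114 vs AD274: 13
  AD150 vs AD118: 4
  AD150 vs AD274: 10
  AD118 vs AD274: 11
The largest is 13, between AD114 and AD274.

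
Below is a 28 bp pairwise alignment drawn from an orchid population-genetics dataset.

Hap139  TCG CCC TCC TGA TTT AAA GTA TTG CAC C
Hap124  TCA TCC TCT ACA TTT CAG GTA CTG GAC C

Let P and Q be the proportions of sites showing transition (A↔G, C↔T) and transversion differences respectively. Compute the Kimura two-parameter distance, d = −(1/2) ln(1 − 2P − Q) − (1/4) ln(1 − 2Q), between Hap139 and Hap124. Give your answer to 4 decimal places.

Mismatches occur at site 3 (G→A, transition), site 4 (C→T, transition), site 9 (C→T, transition), site 10 (T→A, transversion), site 11 (G→C, transversion), site 16 (A→C, transversion), site 18 (A→G, transition), site 22 (T→C, transition), site 25 (C→G, transversion).
Of the 9 differences, 5 transitions and 4 transversions over 28 sites: P = 5/28 = 0.178571, Q = 4/28 = 0.142857.
d = −0.5·ln(0.500001) − 0.25·ln(0.714286) = −0.5·(-0.693145) − 0.25·(-0.336472) = 0.4307.

0.4307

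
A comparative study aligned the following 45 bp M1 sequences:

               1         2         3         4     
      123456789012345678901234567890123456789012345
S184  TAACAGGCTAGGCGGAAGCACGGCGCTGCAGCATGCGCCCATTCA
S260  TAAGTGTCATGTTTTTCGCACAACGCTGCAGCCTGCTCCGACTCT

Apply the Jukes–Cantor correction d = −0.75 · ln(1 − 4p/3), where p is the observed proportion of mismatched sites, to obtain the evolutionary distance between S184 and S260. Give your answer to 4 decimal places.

0.5716

The sequences differ at positions 4 (C/G), 5 (A/T), 7 (G/T), 9 (T/A), 10 (A/T), 12 (G/T), 13 (C/T), 14 (G/T), 15 (G/T), 16 (A/T), 17 (A/C), 22 (G/A), 23 (G/A), 33 (A/C), 37 (G/T), 40 (C/G), 42 (T/C), 45 (A/T).
p = 18/45 = 0.400000.
d = −0.75 · ln(1 − (4/3)·0.400000) = −0.75 · ln(0.466667) = −0.75 · (-0.762139) = 0.5716.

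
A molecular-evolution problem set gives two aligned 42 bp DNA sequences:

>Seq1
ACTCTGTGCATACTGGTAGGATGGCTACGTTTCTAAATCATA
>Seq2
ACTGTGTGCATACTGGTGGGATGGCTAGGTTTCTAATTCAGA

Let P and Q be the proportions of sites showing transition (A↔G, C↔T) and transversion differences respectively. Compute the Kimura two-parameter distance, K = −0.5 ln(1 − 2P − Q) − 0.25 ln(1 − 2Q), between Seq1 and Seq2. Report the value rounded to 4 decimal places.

0.1299

Differing sites — 4:C/G (Tv); 18:A/G (Ti); 28:C/G (Tv); 37:A/T (Tv); 41:T/G (Tv).
Of the 5 differences, 1 transition and 4 transversions over 42 sites: P = 1/42 = 0.023810, Q = 4/42 = 0.095238.
d = −0.5·ln(0.857142) − 0.25·ln(0.809524) = −0.5·(-0.154152) − 0.25·(-0.211309) = 0.1299.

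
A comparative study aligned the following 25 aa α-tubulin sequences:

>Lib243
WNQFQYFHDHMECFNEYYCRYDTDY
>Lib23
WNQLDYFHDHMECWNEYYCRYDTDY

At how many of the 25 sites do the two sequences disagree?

Differing sites — 4:F/L; 5:Q/D; 14:F/W.
That gives 3 mismatches out of 25 aligned sites, so the Hamming distance is 3.

3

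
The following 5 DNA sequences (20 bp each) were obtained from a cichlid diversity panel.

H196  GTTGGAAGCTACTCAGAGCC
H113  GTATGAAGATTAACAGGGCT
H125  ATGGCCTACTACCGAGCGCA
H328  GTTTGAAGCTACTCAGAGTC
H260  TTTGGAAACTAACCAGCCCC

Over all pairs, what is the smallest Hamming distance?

Pairwise Hamming distances:
  H196 vs H113: 8
  H196 vs H125: 10
  H196 vs H328: 2
  H196 vs H260: 6
  H113 vs H125: 14
  H113 vs H328: 8
  H113 vs H260: 10
  H125 vs H328: 12
  H125 vs H260: 9
  H328 vs H260: 8
The smallest is 2, between H196 and H328.

2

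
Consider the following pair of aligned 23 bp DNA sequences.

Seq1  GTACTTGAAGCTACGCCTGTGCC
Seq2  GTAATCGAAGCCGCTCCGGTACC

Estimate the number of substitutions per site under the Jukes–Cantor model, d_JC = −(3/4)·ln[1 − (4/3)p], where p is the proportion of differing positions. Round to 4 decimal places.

0.3904

Differing sites — 4:C/A; 6:T/C; 12:T/C; 13:A/G; 15:G/T; 18:T/G; 21:G/A.
p = 7/23 = 0.304348.
d = −0.75 · ln(1 − (4/3)·0.304348) = −0.75 · ln(0.594203) = −0.75 · (-0.520534) = 0.3904.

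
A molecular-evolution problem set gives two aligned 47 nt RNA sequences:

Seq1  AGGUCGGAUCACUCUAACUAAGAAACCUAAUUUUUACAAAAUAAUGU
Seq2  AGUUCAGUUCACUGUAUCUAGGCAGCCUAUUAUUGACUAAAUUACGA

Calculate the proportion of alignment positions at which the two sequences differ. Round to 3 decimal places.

The sequences differ at positions 3 (G/U), 6 (G/A), 8 (A/U), 14 (C/G), 17 (A/U), 21 (A/G), 23 (A/C), 25 (A/G), 30 (A/U), 32 (U/A), 35 (U/G), 38 (A/U), 43 (A/U), 45 (U/C), 47 (U/A).
There are 15 differences over 47 sites, so p = 15/47 = 0.319.

0.319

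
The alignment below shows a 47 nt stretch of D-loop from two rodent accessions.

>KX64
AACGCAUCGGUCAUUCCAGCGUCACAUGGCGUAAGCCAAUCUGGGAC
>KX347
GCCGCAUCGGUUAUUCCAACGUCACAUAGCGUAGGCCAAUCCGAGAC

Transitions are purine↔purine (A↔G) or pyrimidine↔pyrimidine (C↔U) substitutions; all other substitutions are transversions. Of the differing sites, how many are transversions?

The sequences differ at positions 1 (A/G, transition), 2 (A/C, transversion), 12 (C/U, transition), 19 (G/A, transition), 28 (G/A, transition), 34 (A/G, transition), 42 (U/C, transition), 44 (G/A, transition).
Of the 8 differences, 7 transitions and 1 transversion, so the answer is 1.

1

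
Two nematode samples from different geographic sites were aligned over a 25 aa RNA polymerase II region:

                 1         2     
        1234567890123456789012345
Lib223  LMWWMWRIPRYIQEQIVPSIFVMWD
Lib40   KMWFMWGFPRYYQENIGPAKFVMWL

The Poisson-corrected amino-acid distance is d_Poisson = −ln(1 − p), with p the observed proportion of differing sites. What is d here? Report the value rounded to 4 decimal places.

0.5108

The sequences differ at positions 1 (L/K), 4 (W/F), 7 (R/G), 8 (I/F), 12 (I/Y), 15 (Q/N), 17 (V/G), 19 (S/A), 20 (I/K), 25 (D/L).
p = 10/25 = 0.400000.
d = −ln(1 − 0.400000) = −ln(0.600000) = 0.5108.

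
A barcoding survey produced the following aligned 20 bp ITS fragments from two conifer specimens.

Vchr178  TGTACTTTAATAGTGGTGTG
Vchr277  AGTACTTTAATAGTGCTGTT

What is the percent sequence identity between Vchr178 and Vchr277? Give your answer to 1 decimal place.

Differing sites — 1:T/A; 16:G/C; 20:G/T.
17 of the 20 sites match, so the percent identity is 17/20 × 100 = 85.0%.

85.0%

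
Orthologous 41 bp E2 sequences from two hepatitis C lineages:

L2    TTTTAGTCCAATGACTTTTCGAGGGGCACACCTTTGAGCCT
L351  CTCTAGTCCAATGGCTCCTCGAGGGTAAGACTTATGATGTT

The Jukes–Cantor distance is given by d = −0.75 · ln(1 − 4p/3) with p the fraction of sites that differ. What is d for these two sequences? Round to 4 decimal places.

Mismatches occur at site 1 (T↔C), site 3 (T↔C), site 14 (A↔G), site 17 (T↔C), site 18 (T↔C), site 26 (G↔T), site 27 (C↔A), site 29 (C↔G), site 32 (C↔T), site 34 (T↔A), site 38 (G↔T), site 39 (C↔G), site 40 (C↔T).
p = 13/41 = 0.317073.
d = −0.75 · ln(1 − (4/3)·0.317073) = −0.75 · ln(0.577236) = −0.75 · (-0.549504) = 0.4121.

0.4121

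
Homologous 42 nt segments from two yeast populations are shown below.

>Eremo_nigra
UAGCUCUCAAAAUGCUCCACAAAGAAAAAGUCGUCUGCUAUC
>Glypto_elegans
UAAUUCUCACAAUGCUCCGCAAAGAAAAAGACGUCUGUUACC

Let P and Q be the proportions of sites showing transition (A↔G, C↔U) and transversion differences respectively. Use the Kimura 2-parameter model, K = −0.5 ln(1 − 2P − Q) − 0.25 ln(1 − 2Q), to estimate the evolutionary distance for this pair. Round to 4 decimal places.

Differing sites — 3:G/A (Ti); 4:C/U (Ti); 10:A/C (Tv); 19:A/G (Ti); 31:U/A (Tv); 38:C/U (Ti); 41:U/C (Ti).
Of the 7 differences, 5 transitions and 2 transversions over 42 sites: P = 5/42 = 0.119048, Q = 2/42 = 0.047619.
d = −0.5·ln(0.714285) − 0.25·ln(0.904762) = −0.5·(-0.336473) − 0.25·(-0.100083) = 0.1933.

0.1933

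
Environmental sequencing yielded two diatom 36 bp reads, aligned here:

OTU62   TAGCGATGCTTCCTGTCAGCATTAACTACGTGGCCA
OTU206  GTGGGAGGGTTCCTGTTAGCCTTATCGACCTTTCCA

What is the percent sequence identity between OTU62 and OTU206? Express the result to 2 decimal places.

Mismatches occur at site 1 (T↔G), site 2 (A↔T), site 4 (C↔G), site 7 (T↔G), site 9 (C↔G), site 17 (C↔T), site 21 (A↔C), site 25 (A↔T), site 27 (T↔G), site 30 (G↔C), site 32 (G↔T), site 33 (G↔T).
24 of the 36 sites match, so the percent identity is 24/36 × 100 = 66.67%.

66.67%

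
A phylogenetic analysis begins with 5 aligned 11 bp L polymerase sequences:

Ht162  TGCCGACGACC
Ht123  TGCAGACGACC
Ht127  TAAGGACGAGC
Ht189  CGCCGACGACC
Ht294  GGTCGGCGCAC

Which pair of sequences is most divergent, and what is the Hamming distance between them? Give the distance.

7

Pairwise Hamming distances:
  Ht162 vs Ht123: 1
  Ht162 vs Ht127: 4
  Ht162 vs Ht189: 1
  Ht162 vs Ht294: 5
  Ht123 vs Ht127: 4
  Ht123 vs Ht189: 2
  Ht123 vs Ht294: 6
  Ht127 vs Ht189: 5
  Ht127 vs Ht294: 7
  Ht189 vs Ht294: 5
The largest is 7, between Ht127 and Ht294.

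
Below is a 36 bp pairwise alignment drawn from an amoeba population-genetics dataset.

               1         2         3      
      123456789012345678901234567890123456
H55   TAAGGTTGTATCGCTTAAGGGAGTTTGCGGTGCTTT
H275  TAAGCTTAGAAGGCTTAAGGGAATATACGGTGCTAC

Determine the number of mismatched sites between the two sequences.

10

Mismatches occur at site 5 (G/C), site 8 (G/A), site 9 (T/G), site 11 (T/A), site 12 (C/G), site 23 (G/A), site 25 (T/A), site 27 (G/A), site 35 (T/A), site 36 (T/C).
That gives 10 mismatches out of 36 aligned sites, so the Hamming distance is 10.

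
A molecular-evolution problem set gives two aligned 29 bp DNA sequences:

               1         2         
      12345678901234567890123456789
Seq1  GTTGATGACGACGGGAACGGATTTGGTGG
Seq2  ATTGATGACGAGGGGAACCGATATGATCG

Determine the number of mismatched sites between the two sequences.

Differing sites — 1:G/A; 12:C/G; 19:G/C; 23:T/A; 26:G/A; 28:G/C.
That gives 6 mismatches out of 29 aligned sites, so the Hamming distance is 6.

6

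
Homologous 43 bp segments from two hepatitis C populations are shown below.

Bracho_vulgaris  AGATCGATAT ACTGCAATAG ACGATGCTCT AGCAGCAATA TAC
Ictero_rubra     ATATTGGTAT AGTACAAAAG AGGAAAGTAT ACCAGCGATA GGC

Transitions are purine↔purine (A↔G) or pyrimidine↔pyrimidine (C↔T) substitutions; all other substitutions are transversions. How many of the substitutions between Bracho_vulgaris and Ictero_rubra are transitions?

6

The sequences differ at positions 2 (G/T, transversion), 5 (C/T, transition), 7 (A/G, transition), 12 (C/G, transversion), 14 (G/A, transition), 18 (T/A, transversion), 22 (C/G, transversion), 25 (T/A, transversion), 26 (G/A, transition), 27 (C/G, transversion), 29 (C/A, transversion), 32 (G/C, transversion), 37 (A/G, transition), 41 (T/G, transversion), 42 (A/G, transition).
Of the 15 differences, 6 transitions and 9 transversions, so the answer is 6.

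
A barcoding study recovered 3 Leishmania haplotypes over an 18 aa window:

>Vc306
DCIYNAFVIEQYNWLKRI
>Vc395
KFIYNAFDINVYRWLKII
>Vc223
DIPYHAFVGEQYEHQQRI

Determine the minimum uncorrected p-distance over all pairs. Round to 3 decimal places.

0.389

Pairwise Hamming distances:
  Vc306 vs Vc395: 7
  Vc306 vs Vc223: 8
  Vc395 vs Vc223: 13
The smallest is 7 mismatches, between Vc306 and Vc395; p = 7/18 = 0.389.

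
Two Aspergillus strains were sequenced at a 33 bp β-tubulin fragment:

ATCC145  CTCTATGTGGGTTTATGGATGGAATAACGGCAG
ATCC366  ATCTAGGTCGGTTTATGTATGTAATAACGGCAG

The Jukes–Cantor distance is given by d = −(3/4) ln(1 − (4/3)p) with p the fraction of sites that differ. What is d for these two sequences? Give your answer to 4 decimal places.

0.1693

Mismatches occur at site 1 (C→A), site 6 (T→G), site 9 (G→C), site 18 (G→T), site 22 (G→T).
p = 5/33 = 0.151515.
d = −0.75 · ln(1 − (4/3)·0.151515) = −0.75 · ln(0.797980) = −0.75 · (-0.225672) = 0.1693.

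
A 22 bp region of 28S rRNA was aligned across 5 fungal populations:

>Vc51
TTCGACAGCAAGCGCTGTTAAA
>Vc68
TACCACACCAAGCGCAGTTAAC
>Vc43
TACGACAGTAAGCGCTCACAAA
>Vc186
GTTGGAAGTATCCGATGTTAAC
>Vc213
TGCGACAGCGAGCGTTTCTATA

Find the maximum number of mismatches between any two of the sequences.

14

Pairwise Hamming distances:
  Vc51 vs Vc68: 5
  Vc51 vs Vc43: 5
  Vc51 vs Vc186: 9
  Vc51 vs Vc213: 6
  Vc68 vs Vc43: 8
  Vc68 vs Vc186: 12
  Vc68 vs Vc213: 10
  Vc43 vs Vc186: 12
  Vc43 vs Vc213: 8
  Vc186 vs Vc213: 14
The largest is 14, between Vc186 and Vc213.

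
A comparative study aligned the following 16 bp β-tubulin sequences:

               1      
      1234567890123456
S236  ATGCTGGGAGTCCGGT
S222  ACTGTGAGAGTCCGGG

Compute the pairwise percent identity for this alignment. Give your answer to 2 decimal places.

68.75%

Differing sites — 2:T/C; 3:G/T; 4:C/G; 7:G/A; 16:T/G.
11 of the 16 sites match, so the percent identity is 11/16 × 100 = 68.75%.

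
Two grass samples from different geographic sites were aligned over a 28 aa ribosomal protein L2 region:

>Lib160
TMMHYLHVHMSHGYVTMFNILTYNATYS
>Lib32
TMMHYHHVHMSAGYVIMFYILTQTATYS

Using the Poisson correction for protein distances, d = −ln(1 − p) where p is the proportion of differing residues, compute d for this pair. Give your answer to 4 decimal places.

The sequences differ at positions 6 (L/H), 12 (H/A), 16 (T/I), 19 (N/Y), 23 (Y/Q), 24 (N/T).
p = 6/28 = 0.214286.
d = −ln(1 − 0.214286) = −ln(0.785714) = 0.2412.

0.2412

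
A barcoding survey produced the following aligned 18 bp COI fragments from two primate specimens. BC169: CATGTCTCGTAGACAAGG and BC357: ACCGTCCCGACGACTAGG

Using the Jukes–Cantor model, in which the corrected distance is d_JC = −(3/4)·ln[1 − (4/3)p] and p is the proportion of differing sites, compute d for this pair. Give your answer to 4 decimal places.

0.5482

Differing sites — 1:C/A; 2:A/C; 3:T/C; 7:T/C; 10:T/A; 11:A/C; 15:A/T.
p = 7/18 = 0.388889.
d = −0.75 · ln(1 − (4/3)·0.388889) = −0.75 · ln(0.481481) = −0.75 · (-0.730889) = 0.5482.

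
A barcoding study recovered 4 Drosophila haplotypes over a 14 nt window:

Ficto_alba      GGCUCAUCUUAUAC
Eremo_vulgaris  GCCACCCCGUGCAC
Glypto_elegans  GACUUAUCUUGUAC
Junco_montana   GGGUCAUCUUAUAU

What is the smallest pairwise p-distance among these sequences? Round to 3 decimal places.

Pairwise Hamming distances:
  Ficto_alba vs Eremo_vulgaris: 7
  Ficto_alba vs Glypto_elegans: 3
  Ficto_alba vs Junco_montana: 2
  Eremo_vulgaris vs Glypto_elegans: 7
  Eremo_vulgaris vs Junco_montana: 9
  Glypto_elegans vs Junco_montana: 5
The smallest is 2 mismatches, between Ficto_alba and Junco_montana; p = 2/14 = 0.143.

0.143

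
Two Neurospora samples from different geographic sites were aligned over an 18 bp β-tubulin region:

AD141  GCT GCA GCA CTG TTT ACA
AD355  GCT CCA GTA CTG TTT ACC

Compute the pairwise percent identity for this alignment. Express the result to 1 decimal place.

83.3%

Mismatches occur at site 4 (G/C), site 8 (C/T), site 18 (A/C).
15 of the 18 sites match, so the percent identity is 15/18 × 100 = 83.3%.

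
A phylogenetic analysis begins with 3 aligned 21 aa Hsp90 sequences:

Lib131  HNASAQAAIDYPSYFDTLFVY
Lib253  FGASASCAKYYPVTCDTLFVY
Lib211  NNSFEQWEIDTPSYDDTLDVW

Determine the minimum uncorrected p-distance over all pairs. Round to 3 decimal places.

Pairwise Hamming distances:
  Lib131 vs Lib253: 9
  Lib131 vs Lib211: 10
  Lib253 vs Lib211: 16
The smallest is 9 mismatches, between Lib131 and Lib253; p = 9/21 = 0.429.

0.429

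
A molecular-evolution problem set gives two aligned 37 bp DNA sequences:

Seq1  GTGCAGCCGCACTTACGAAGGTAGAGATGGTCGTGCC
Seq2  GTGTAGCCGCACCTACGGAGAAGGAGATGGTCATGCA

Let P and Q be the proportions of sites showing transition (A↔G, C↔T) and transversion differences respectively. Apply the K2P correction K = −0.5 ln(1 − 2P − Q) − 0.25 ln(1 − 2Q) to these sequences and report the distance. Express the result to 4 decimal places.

0.2663

Mismatches occur at site 4 (C/T, transition), site 13 (T/C, transition), site 18 (A/G, transition), site 21 (G/A, transition), site 22 (T/A, transversion), site 23 (A/G, transition), site 33 (G/A, transition), site 37 (C/A, transversion).
Of the 8 differences, 6 transitions and 2 transversions over 37 sites: P = 6/37 = 0.162162, Q = 2/37 = 0.054054.
d = −0.5·ln(0.621622) − 0.25·ln(0.891892) = −0.5·(-0.475423) − 0.25·(-0.114410) = 0.2663.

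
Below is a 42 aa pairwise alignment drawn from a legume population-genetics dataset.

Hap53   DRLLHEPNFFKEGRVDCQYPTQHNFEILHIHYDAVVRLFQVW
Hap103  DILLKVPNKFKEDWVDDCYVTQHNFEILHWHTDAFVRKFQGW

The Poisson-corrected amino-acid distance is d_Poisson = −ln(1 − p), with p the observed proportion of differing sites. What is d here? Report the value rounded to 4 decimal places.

Mismatches occur at site 2 (R→I), site 5 (H→K), site 6 (E→V), site 9 (F→K), site 13 (G→D), site 14 (R→W), site 17 (C→D), site 18 (Q→C), site 20 (P→V), site 30 (I→W), site 32 (Y→T), site 35 (V→F), site 38 (L→K), site 41 (V→G).
p = 14/42 = 0.333333.
d = −ln(1 − 0.333333) = −ln(0.666667) = 0.4055.

0.4055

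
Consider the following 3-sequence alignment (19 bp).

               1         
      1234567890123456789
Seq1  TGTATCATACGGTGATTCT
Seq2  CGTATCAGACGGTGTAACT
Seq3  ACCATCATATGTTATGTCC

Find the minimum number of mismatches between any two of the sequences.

5

Pairwise Hamming distances:
  Seq1 vs Seq2: 5
  Seq1 vs Seq3: 9
  Seq2 vs Seq3: 10
The smallest is 5, between Seq1 and Seq2.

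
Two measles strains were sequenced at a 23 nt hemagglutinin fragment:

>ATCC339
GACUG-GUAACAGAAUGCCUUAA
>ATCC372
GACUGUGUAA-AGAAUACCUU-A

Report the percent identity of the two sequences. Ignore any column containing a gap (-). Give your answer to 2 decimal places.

95.00%

Excluding the 3 gap columns leaves 20 comparable sites.
The sequences differ at position 17 (G/A).
19 of the 20 comparable sites match, so the percent identity is 19/20 × 100 = 95.00%.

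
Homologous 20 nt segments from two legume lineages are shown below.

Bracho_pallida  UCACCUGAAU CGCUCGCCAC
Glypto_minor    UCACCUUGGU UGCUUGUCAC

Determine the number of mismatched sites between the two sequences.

Mismatches occur at site 7 (G→U), site 8 (A→G), site 9 (A→G), site 11 (C→U), site 15 (C→U), site 17 (C→U).
That gives 6 mismatches out of 20 aligned sites, so the Hamming distance is 6.

6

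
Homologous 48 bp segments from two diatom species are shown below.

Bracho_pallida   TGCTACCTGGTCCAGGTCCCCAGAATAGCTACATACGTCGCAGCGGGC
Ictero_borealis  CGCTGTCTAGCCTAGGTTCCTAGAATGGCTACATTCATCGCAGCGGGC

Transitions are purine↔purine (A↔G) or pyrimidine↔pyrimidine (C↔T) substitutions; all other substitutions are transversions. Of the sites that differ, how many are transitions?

Differing sites — 1:T/C (Ti); 5:A/G (Ti); 6:C/T (Ti); 9:G/A (Ti); 11:T/C (Ti); 13:C/T (Ti); 18:C/T (Ti); 21:C/T (Ti); 27:A/G (Ti); 35:A/T (Tv); 37:G/A (Ti).
Of the 11 differences, 10 transitions and 1 transversion, so the answer is 10.

10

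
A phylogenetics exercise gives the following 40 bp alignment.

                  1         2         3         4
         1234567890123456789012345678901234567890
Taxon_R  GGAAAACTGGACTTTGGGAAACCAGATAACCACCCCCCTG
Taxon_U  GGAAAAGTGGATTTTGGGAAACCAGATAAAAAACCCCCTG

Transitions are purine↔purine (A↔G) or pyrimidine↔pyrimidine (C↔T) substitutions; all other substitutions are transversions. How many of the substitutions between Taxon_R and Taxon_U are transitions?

Differing sites — 7:C/G (Tv); 12:C/T (Ti); 30:C/A (Tv); 31:C/A (Tv); 33:C/A (Tv).
Of the 5 differences, 1 transition and 4 transversions, so the answer is 1.

1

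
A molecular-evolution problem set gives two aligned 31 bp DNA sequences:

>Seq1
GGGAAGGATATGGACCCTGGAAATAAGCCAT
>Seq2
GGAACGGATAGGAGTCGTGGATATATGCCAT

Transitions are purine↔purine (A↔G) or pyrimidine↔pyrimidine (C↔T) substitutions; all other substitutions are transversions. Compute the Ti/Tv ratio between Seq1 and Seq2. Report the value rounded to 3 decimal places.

0.800

Mismatches occur at site 3 (G↔A, transition), site 5 (A↔C, transversion), site 11 (T↔G, transversion), site 13 (G↔A, transition), site 14 (A↔G, transition), site 15 (C↔T, transition), site 17 (C↔G, transversion), site 22 (A↔T, transversion), site 26 (A↔T, transversion).
Of the 9 differences, 4 transitions and 5 transversions, so Ti/Tv = 4/5 = 0.800.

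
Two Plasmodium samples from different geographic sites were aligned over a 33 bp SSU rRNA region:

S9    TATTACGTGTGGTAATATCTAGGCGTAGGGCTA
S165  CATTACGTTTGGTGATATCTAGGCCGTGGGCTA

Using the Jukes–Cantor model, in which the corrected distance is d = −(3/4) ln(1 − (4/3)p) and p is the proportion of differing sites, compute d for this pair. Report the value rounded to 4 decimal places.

0.2082

Differing sites — 1:T/C; 9:G/T; 14:A/G; 25:G/C; 26:T/G; 27:A/T.
p = 6/33 = 0.181818.
d = −0.75 · ln(1 − (4/3)·0.181818) = −0.75 · ln(0.757576) = −0.75 · (-0.277631) = 0.2082.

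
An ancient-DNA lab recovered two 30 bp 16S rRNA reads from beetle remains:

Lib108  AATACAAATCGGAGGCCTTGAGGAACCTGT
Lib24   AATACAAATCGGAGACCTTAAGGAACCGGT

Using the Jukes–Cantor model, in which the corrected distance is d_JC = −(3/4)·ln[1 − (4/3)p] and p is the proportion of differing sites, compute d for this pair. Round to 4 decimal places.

0.1073

Differing sites — 15:G/A; 20:G/A; 28:T/G.
p = 3/30 = 0.100000.
d = −0.75 · ln(1 − (4/3)·0.100000) = −0.75 · ln(0.866667) = −0.75 · (-0.143100) = 0.1073.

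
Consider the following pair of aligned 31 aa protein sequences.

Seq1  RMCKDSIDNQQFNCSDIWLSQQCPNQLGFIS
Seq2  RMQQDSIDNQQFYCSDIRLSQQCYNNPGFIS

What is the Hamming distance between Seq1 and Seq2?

Mismatches occur at site 3 (C↔Q), site 4 (K↔Q), site 13 (N↔Y), site 18 (W↔R), site 24 (P↔Y), site 26 (Q↔N), site 27 (L↔P).
That gives 7 mismatches out of 31 aligned sites, so the Hamming distance is 7.

7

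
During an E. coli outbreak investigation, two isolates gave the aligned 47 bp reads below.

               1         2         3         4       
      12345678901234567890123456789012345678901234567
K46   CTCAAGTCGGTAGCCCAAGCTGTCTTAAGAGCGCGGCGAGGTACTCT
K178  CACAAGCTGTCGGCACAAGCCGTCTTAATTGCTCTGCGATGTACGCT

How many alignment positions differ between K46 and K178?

Differing sites — 2:T/A; 7:T/C; 8:C/T; 10:G/T; 11:T/C; 12:A/G; 15:C/A; 21:T/C; 29:G/T; 30:A/T; 33:G/T; 35:G/T; 40:G/T; 45:T/G.
That gives 14 mismatches out of 47 aligned sites, so the Hamming distance is 14.

14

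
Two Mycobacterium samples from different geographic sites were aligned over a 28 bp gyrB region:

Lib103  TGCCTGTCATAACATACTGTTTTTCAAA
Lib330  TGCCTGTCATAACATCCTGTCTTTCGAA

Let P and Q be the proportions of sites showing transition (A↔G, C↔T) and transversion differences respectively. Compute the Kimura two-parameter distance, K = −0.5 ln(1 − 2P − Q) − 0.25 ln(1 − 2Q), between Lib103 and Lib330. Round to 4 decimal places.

0.1169

Mismatches occur at site 16 (A↔C, transversion), site 21 (T↔C, transition), site 26 (A↔G, transition).
Of the 3 differences, 2 transitions and 1 transversion over 28 sites: P = 2/28 = 0.071429, Q = 1/28 = 0.035714.
d = −0.5·ln(0.821428) − 0.25·ln(0.928572) = −0.5·(-0.196711) − 0.25·(-0.074107) = 0.1169.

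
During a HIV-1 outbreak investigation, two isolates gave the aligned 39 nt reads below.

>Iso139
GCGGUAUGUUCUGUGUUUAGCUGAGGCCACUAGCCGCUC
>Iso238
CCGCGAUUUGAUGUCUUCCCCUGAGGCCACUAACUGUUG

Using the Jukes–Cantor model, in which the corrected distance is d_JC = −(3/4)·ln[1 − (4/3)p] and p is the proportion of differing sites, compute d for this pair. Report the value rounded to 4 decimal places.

0.4885

The sequences differ at positions 1 (G/C), 4 (G/C), 5 (U/G), 8 (G/U), 10 (U/G), 11 (C/A), 15 (G/C), 18 (U/C), 19 (A/C), 20 (G/C), 33 (G/A), 35 (C/U), 37 (C/U), 39 (C/G).
p = 14/39 = 0.358974.
d = −0.75 · ln(1 − (4/3)·0.358974) = −0.75 · ln(0.521368) = −0.75 · (-0.651299) = 0.4885.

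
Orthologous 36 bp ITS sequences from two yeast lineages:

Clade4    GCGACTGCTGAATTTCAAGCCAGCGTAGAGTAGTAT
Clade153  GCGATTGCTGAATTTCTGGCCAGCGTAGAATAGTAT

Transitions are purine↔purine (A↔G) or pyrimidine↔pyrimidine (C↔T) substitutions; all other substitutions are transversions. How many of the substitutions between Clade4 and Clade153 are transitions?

3

Differing sites — 5:C/T (Ti); 17:A/T (Tv); 18:A/G (Ti); 30:G/A (Ti).
Of the 4 differences, 3 transitions and 1 transversion, so the answer is 3.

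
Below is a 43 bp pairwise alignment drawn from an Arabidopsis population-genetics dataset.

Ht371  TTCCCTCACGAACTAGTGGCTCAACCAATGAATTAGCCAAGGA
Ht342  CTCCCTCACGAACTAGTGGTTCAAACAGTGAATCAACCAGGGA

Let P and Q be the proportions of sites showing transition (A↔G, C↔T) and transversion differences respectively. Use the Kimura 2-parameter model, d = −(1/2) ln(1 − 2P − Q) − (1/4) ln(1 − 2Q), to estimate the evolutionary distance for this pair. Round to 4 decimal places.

The sequences differ at positions 1 (T/C, transition), 20 (C/T, transition), 25 (C/A, transversion), 28 (A/G, transition), 34 (T/C, transition), 36 (G/A, transition), 40 (A/G, transition).
Of the 7 differences, 6 transitions and 1 transversion over 43 sites: P = 6/43 = 0.139535, Q = 1/43 = 0.023256.
d = −0.5·ln(0.697674) − 0.25·ln(0.953488) = −0.5·(-0.360003) − 0.25·(-0.047628) = 0.1919.

0.1919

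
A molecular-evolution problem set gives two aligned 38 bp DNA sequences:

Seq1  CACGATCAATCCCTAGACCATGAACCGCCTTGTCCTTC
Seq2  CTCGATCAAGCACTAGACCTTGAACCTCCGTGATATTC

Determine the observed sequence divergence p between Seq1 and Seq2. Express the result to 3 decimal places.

0.237

Differing sites — 2:A/T; 10:T/G; 12:C/A; 20:A/T; 27:G/T; 30:T/G; 33:T/A; 34:C/T; 35:C/A.
There are 9 differences over 38 sites, so p = 9/38 = 0.237.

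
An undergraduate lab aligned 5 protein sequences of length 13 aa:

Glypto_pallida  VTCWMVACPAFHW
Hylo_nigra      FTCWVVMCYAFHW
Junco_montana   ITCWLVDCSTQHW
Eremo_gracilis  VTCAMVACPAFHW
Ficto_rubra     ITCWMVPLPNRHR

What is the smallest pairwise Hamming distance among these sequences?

Pairwise Hamming distances:
  Glypto_pallida vs Hylo_nigra: 4
  Glypto_pallida vs Junco_montana: 6
  Glypto_pallida vs Eremo_gracilis: 1
  Glypto_pallida vs Ficto_rubra: 6
  Hylo_nigra vs Junco_montana: 6
  Hylo_nigra vs Eremo_gracilis: 5
  Hylo_nigra vs Ficto_rubra: 8
  Junco_montana vs Eremo_gracilis: 7
  Junco_montana vs Ficto_rubra: 7
  Eremo_gracilis vs Ficto_rubra: 7
The smallest is 1, between Glypto_pallida and Eremo_gracilis.

1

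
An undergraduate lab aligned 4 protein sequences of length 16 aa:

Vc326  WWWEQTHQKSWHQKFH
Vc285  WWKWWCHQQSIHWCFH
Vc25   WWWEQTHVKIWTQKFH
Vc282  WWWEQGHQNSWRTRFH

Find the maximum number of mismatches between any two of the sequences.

11

Pairwise Hamming distances:
  Vc326 vs Vc285: 8
  Vc326 vs Vc25: 3
  Vc326 vs Vc282: 5
  Vc285 vs Vc25: 11
  Vc285 vs Vc282: 9
  Vc25 vs Vc282: 7
The largest is 11, between Vc285 and Vc25.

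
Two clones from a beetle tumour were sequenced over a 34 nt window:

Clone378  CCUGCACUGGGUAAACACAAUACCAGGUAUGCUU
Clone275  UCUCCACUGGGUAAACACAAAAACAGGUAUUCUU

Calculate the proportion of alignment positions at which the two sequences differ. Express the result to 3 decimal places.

Differing sites — 1:C/U; 4:G/C; 21:U/A; 23:C/A; 31:G/U.
There are 5 differences over 34 sites, so p = 5/34 = 0.147.

0.147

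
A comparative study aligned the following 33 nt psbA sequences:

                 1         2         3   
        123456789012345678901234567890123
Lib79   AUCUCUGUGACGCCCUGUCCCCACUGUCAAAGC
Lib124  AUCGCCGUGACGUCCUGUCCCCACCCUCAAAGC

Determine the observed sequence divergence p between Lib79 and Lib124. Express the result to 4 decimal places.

0.1515

The sequences differ at positions 4 (U/G), 6 (U/C), 13 (C/U), 25 (U/C), 26 (G/C).
There are 5 differences over 33 sites, so p = 5/33 = 0.1515.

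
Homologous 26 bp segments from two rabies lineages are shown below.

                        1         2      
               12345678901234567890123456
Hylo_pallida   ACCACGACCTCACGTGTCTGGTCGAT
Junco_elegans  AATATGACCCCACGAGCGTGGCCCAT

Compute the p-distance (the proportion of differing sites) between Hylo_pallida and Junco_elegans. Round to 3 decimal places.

Differing sites — 2:C/A; 3:C/T; 5:C/T; 10:T/C; 15:T/A; 17:T/C; 18:C/G; 22:T/C; 24:G/C.
There are 9 differences over 26 sites, so p = 9/26 = 0.346.

0.346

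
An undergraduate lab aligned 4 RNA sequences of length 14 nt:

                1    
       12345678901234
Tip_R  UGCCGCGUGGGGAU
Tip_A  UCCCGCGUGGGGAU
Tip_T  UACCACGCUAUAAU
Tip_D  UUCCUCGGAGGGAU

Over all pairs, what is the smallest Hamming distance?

Pairwise Hamming distances:
  Tip_R vs Tip_A: 1
  Tip_R vs Tip_T: 7
  Tip_R vs Tip_D: 4
  Tip_A vs Tip_T: 7
  Tip_A vs Tip_D: 4
  Tip_T vs Tip_D: 7
The smallest is 1, between Tip_R and Tip_A.

1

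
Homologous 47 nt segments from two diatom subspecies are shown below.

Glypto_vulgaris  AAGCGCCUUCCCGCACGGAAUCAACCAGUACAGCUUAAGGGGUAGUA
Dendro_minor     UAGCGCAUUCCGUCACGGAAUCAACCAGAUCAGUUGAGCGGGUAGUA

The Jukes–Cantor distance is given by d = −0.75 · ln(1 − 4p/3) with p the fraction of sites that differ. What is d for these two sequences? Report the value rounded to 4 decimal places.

0.2502

The sequences differ at positions 1 (A/U), 7 (C/A), 12 (C/G), 13 (G/U), 29 (U/A), 30 (A/U), 34 (C/U), 36 (U/G), 38 (A/G), 39 (G/C).
p = 10/47 = 0.212766.
d = −0.75 · ln(1 − (4/3)·0.212766) = −0.75 · ln(0.716312) = −0.75 · (-0.333639) = 0.2502.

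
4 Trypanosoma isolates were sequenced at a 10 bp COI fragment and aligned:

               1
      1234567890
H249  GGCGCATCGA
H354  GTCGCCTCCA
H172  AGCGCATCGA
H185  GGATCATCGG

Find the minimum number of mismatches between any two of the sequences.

Pairwise Hamming distances:
  H249 vs H354: 3
  H249 vs H172: 1
  H249 vs H185: 3
  H354 vs H172: 4
  H354 vs H185: 6
  H172 vs H185: 4
The smallest is 1, between H249 and H172.

1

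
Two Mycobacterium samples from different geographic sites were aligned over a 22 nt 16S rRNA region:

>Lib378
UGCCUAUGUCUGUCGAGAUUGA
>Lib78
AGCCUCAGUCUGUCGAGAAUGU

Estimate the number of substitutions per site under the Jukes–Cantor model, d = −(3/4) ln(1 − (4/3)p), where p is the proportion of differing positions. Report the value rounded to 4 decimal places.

0.2708

The sequences differ at positions 1 (U/A), 6 (A/C), 7 (U/A), 19 (U/A), 22 (A/U).
p = 5/22 = 0.227273.
d = −0.75 · ln(1 − (4/3)·0.227273) = −0.75 · ln(0.696969) = −0.75 · (-0.361014) = 0.2708.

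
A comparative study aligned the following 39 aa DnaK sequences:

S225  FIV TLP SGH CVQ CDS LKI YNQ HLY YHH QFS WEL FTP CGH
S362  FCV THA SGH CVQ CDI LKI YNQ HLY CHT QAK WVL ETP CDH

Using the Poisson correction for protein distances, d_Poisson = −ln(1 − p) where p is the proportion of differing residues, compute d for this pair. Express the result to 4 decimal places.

0.3314

Differing sites — 2:I/C; 5:L/H; 6:P/A; 15:S/I; 25:Y/C; 27:H/T; 29:F/A; 30:S/K; 32:E/V; 34:F/E; 38:G/D.
p = 11/39 = 0.282051.
d = −ln(1 − 0.282051) = −ln(0.717949) = 0.3314.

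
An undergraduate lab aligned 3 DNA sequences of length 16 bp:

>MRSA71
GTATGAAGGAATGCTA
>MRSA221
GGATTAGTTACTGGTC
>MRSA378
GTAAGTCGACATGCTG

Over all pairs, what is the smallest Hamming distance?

Pairwise Hamming distances:
  MRSA71 vs MRSA221: 8
  MRSA71 vs MRSA378: 6
  MRSA221 vs MRSA378: 11
The smallest is 6, between MRSA71 and MRSA378.

6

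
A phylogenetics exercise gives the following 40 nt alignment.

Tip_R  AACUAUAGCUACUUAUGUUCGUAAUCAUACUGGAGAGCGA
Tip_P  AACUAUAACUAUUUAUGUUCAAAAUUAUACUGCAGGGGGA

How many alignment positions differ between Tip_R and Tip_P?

The sequences differ at positions 8 (G/A), 12 (C/U), 21 (G/A), 22 (U/A), 26 (C/U), 33 (G/C), 36 (A/G), 38 (C/G).
That gives 8 mismatches out of 40 aligned sites, so the Hamming distance is 8.

8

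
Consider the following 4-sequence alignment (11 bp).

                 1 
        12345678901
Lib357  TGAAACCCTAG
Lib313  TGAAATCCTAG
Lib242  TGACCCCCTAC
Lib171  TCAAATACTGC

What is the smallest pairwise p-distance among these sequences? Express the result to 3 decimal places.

Pairwise Hamming distances:
  Lib357 vs Lib313: 1
  Lib357 vs Lib242: 3
  Lib357 vs Lib171: 5
  Lib313 vs Lib242: 4
  Lib313 vs Lib171: 4
  Lib242 vs Lib171: 6
The smallest is 1 mismatch, between Lib357 and Lib313; p = 1/11 = 0.091.

0.091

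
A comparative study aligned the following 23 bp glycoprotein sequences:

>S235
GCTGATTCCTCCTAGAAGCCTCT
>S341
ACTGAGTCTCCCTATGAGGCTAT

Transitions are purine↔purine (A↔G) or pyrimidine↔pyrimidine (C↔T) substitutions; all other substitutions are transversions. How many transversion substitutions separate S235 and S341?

4

The sequences differ at positions 1 (G/A, transition), 6 (T/G, transversion), 9 (C/T, transition), 10 (T/C, transition), 15 (G/T, transversion), 16 (A/G, transition), 19 (C/G, transversion), 22 (C/A, transversion).
Of the 8 differences, 4 transitions and 4 transversions, so the answer is 4.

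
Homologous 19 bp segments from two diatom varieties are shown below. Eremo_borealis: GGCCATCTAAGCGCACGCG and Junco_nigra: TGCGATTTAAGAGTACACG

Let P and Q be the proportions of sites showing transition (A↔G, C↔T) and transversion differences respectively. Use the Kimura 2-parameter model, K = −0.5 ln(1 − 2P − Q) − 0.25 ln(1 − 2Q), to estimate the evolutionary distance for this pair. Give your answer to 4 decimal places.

Mismatches occur at site 1 (G→T, transversion), site 4 (C→G, transversion), site 7 (C→T, transition), site 12 (C→A, transversion), site 14 (C→T, transition), site 17 (G→A, transition).
Of the 6 differences, 3 transitions and 3 transversions over 19 sites: P = 3/19 = 0.157895, Q = 3/19 = 0.157895.
d = −0.5·ln(0.526315) − 0.25·ln(0.684210) = −0.5·(-0.641855) − 0.25·(-0.379490) = 0.4158.

0.4158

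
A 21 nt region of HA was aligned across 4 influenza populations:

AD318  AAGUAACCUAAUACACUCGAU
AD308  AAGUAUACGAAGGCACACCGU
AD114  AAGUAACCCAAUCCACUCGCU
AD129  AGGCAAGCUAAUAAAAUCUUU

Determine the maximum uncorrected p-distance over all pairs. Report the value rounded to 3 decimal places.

0.571

Pairwise Hamming distances:
  AD318 vs AD308: 8
  AD318 vs AD114: 3
  AD318 vs AD129: 7
  AD308 vs AD114: 8
  AD308 vs AD129: 12
  AD114 vs AD129: 9
The largest is 12 mismatches, between AD308 and AD129; p = 12/21 = 0.571.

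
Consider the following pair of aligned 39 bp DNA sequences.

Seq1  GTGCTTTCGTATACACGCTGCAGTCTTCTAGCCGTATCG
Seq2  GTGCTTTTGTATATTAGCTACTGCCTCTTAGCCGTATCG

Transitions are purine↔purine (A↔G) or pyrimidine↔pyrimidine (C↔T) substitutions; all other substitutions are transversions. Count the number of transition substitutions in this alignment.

6

The sequences differ at positions 8 (C/T, transition), 14 (C/T, transition), 15 (A/T, transversion), 16 (C/A, transversion), 20 (G/A, transition), 22 (A/T, transversion), 24 (T/C, transition), 27 (T/C, transition), 28 (C/T, transition).
Of the 9 differences, 6 transitions and 3 transversions, so the answer is 6.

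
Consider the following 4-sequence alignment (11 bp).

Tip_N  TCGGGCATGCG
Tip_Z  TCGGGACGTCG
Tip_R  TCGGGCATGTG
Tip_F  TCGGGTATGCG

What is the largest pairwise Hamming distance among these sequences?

5

Pairwise Hamming distances:
  Tip_N vs Tip_Z: 4
  Tip_N vs Tip_R: 1
  Tip_N vs Tip_F: 1
  Tip_Z vs Tip_R: 5
  Tip_Z vs Tip_F: 4
  Tip_R vs Tip_F: 2
The largest is 5, between Tip_Z and Tip_R.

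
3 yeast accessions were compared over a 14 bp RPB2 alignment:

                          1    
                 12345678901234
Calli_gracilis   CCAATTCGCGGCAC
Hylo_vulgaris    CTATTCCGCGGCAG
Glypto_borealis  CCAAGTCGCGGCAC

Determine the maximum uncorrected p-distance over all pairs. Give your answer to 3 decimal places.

Pairwise Hamming distances:
  Calli_gracilis vs Hylo_vulgaris: 4
  Calli_gracilis vs Glypto_borealis: 1
  Hylo_vulgaris vs Glypto_borealis: 5
The largest is 5 mismatches, between Hylo_vulgaris and Glypto_borealis; p = 5/14 = 0.357.

0.357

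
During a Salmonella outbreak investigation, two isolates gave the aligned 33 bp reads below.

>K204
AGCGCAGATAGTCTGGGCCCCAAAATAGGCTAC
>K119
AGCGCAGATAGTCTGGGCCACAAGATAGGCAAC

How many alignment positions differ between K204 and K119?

Mismatches occur at site 20 (C↔A), site 24 (A↔G), site 31 (T↔A).
That gives 3 mismatches out of 33 aligned sites, so the Hamming distance is 3.

3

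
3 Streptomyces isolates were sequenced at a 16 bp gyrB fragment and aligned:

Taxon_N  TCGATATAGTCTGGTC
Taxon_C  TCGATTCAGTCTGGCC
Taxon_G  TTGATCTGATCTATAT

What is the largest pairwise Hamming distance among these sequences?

9

Pairwise Hamming distances:
  Taxon_N vs Taxon_C: 3
  Taxon_N vs Taxon_G: 8
  Taxon_C vs Taxon_G: 9
The largest is 9, between Taxon_C and Taxon_G.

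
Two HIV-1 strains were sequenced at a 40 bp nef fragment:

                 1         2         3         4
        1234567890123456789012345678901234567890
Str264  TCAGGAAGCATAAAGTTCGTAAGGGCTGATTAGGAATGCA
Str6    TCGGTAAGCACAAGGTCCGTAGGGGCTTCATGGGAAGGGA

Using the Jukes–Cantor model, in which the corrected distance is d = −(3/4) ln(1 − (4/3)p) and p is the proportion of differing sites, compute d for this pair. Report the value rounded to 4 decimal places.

The sequences differ at positions 3 (A/G), 5 (G/T), 11 (T/C), 14 (A/G), 17 (T/C), 22 (A/G), 28 (G/T), 29 (A/C), 30 (T/A), 32 (A/G), 37 (T/G), 39 (C/G).
p = 12/40 = 0.300000.
d = −0.75 · ln(1 − (4/3)·0.300000) = −0.75 · ln(0.600000) = −0.75 · (-0.510826) = 0.3831.

0.3831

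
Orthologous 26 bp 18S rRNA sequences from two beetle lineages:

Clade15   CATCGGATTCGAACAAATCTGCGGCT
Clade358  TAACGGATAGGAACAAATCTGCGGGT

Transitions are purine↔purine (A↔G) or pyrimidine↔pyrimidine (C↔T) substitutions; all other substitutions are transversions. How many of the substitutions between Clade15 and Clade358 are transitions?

1

Differing sites — 1:C/T (Ti); 3:T/A (Tv); 9:T/A (Tv); 10:C/G (Tv); 25:C/G (Tv).
Of the 5 differences, 1 transition and 4 transversions, so the answer is 1.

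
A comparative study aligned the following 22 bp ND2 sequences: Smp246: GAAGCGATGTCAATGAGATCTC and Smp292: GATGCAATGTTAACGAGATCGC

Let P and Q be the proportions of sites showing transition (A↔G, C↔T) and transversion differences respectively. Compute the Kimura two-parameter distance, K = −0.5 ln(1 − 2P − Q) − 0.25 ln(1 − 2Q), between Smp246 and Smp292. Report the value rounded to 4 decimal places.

0.2762

Mismatches occur at site 3 (A/T, transversion), site 6 (G/A, transition), site 11 (C/T, transition), site 14 (T/C, transition), site 21 (T/G, transversion).
Of the 5 differences, 3 transitions and 2 transversions over 22 sites: P = 3/22 = 0.136364, Q = 2/22 = 0.090909.
d = −0.5·ln(0.636363) − 0.25·ln(0.818182) = −0.5·(-0.451986) − 0.25·(-0.200670) = 0.2762.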